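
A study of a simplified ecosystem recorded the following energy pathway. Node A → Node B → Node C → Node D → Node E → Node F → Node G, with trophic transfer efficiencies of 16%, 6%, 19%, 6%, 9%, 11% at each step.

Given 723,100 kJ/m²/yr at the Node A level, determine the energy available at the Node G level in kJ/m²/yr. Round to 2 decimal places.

Node B: 723100 × 0.16 = 115696 kJ/m²/yr
Node C: 115696 × 0.06 = 6941.76 kJ/m²/yr
Node D: 6941.76 × 0.19 = 1318.9344 kJ/m²/yr
Node E: 1318.9344 × 0.06 = 79.136064 kJ/m²/yr
Node F: 79.136064 × 0.09 = 7.12224576 kJ/m²/yr
Node G: 7.12224576 × 0.11 = 0.7834470336 kJ/m²/yr

0.78 kJ/m²/yr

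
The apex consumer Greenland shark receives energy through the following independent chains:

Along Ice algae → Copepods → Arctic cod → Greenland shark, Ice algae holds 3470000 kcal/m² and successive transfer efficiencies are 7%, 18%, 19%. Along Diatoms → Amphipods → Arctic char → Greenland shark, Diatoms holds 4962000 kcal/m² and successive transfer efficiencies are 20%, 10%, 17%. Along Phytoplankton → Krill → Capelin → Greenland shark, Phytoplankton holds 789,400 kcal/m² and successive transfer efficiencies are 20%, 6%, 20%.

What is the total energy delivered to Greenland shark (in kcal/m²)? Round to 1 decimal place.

27072.5 kcal/m²

Via Ice algae: 3470000 × 0.07 × 0.18 × 0.19 = 8307.18 kcal/m²
Via Diatoms: 4962000 × 0.2 × 0.1 × 0.17 = 16870.8 kcal/m²
Via Phytoplankton: 789400 × 0.2 × 0.06 × 0.2 = 1894.56 kcal/m²
Total at Greenland shark: 8307.18 + 16870.8 + 1894.56 = 27072.54 kcal/m²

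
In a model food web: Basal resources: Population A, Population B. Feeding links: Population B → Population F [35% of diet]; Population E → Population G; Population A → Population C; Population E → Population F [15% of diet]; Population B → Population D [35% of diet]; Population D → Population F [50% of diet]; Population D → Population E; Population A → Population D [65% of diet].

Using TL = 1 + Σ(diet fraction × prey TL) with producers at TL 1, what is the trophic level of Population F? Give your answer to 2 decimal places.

2.80

Population C: 1 + 1 = 2
Population D: 1 + (0.35×1 + 0.65×1) = 2
Population E: 1 + 2 = 3
Population F: 1 + (0.15×3 + 0.35×1 + 0.5×2) = 2.8
Population G: 1 + 3 = 4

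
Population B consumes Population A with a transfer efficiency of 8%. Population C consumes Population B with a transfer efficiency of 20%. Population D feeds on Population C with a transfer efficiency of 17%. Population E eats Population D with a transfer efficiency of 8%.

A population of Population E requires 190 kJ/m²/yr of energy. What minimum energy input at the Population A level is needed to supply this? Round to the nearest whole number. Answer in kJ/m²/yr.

Cumulative transfer efficiency: 0.08 × 0.2 × 0.17 × 0.08 = 0.0002176
Population A energy = 190 / 0.0002176 = 873162 kJ/m²/yr

873162 kJ/m²/yr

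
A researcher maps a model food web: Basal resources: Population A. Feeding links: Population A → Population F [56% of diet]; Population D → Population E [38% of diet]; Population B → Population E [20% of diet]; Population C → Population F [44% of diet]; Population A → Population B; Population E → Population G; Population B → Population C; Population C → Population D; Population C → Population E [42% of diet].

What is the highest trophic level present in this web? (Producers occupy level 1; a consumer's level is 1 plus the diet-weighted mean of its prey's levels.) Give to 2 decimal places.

Population B: 1 + 1 = 2
Population C: 1 + 2 = 3
Population D: 1 + 3 = 4
Population E: 1 + (0.38×4 + 0.42×3 + 0.2×2) = 4.18
Population F: 1 + (0.44×3 + 0.56×1) = 2.88
Population G: 1 + 4.18 = 5.18

5.18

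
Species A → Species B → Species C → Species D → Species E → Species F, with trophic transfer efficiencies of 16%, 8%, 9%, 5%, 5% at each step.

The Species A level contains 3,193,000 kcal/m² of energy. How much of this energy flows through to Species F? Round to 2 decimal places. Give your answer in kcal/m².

Species B: 3193000 × 0.16 = 510880 kcal/m²
Species C: 510880 × 0.08 = 40870.4 kcal/m²
Species D: 40870.4 × 0.09 = 3678.336 kcal/m²
Species E: 3678.336 × 0.05 = 183.9168 kcal/m²
Species F: 183.9168 × 0.05 = 9.19584 kcal/m²

9.20 kcal/m²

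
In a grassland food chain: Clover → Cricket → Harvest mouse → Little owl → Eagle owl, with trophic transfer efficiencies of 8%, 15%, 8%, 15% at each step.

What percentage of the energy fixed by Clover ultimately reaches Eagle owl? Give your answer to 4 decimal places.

0.0144%

Product of link efficiencies: 0.08 × 0.15 × 0.08 × 0.15 = 0.000144
As a percentage: 0.000144 × 100 = 0.0144%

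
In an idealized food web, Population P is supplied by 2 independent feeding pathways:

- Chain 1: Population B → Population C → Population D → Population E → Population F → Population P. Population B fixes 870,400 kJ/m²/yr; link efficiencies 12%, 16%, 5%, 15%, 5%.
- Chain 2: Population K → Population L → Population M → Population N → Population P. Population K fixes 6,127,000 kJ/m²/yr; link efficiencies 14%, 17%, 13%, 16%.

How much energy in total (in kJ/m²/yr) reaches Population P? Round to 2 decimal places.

3039.38 kJ/m²/yr

Chain 1: 870400 × 0.12 × 0.16 × 0.05 × 0.15 × 0.05 = 6.26688 kJ/m²/yr
Chain 2: 6127000 × 0.14 × 0.17 × 0.13 × 0.16 = 3033.11008 kJ/m²/yr
Total at Population P: 6.26688 + 3033.11008 = 3039.37696 kJ/m²/yr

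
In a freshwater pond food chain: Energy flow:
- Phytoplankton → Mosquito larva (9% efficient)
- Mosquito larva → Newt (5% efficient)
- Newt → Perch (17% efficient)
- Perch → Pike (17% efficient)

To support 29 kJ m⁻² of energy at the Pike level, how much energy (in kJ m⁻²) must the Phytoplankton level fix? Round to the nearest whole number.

222991 kJ m⁻²

Cumulative transfer efficiency: 0.09 × 0.05 × 0.17 × 0.17 = 0.00013005
Phytoplankton energy = 29 / 0.00013005 = 222991 kJ m⁻²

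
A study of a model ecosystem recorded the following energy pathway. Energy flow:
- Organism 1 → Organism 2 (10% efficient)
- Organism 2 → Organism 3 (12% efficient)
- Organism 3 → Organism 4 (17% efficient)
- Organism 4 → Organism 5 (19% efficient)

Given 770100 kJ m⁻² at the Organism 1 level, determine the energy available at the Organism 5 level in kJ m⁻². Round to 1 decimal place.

298.5 kJ m⁻²

Organism 2: 770100 × 0.1 = 77010 kJ m⁻²
Organism 3: 77010 × 0.12 = 9241.2 kJ m⁻²
Organism 4: 9241.2 × 0.17 = 1571.004 kJ m⁻²
Organism 5: 1571.004 × 0.19 = 298.49076 kJ m⁻²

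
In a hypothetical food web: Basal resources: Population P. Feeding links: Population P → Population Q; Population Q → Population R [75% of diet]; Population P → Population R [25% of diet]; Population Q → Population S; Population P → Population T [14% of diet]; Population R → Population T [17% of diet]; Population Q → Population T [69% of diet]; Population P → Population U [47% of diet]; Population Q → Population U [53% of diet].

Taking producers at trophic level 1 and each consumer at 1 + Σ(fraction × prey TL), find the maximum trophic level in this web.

3

Population Q: 1 + 1 = 2
Population R: 1 + (0.75×2 + 0.25×1) = 2.75
Population S: 1 + 2 = 3
Population T: 1 + (0.14×1 + 0.17×2.75 + 0.69×2) = 2.9875
Population U: 1 + (0.47×1 + 0.53×2) = 2.53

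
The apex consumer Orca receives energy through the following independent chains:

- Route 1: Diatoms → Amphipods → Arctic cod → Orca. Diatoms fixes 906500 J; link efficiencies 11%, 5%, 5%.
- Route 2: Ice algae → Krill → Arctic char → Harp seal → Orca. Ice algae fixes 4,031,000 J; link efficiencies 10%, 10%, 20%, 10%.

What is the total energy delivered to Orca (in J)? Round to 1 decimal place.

1055.5 J

Route 1: 906500 × 0.11 × 0.05 × 0.05 = 249.2875 J
Route 2: 4031000 × 0.1 × 0.1 × 0.2 × 0.1 = 806.2 J
Total at Orca: 249.2875 + 806.2 = 1055.4875 J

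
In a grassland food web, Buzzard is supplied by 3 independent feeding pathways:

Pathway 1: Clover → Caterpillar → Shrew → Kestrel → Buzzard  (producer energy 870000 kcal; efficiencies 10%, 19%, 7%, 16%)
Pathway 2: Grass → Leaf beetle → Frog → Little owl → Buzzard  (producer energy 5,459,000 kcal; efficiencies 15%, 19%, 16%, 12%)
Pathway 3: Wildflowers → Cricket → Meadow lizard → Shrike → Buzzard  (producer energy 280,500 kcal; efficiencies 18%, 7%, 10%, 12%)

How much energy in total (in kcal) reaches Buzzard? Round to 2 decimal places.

Pathway 1: 870000 × 0.1 × 0.19 × 0.07 × 0.16 = 185.136 kcal
Pathway 2: 5459000 × 0.15 × 0.19 × 0.16 × 0.12 = 2987.1648 kcal
Pathway 3: 280500 × 0.18 × 0.07 × 0.1 × 0.12 = 42.4116 kcal
Total at Buzzard: 185.136 + 2987.1648 + 42.4116 = 3214.7124 kcal

3214.71 kcal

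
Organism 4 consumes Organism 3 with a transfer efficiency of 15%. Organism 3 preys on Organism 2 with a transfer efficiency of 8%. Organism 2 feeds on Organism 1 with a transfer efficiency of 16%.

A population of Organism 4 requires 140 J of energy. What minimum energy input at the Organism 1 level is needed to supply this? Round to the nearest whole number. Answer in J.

Cumulative transfer efficiency: 0.16 × 0.08 × 0.15 = 0.00192
Organism 1 energy = 140 / 0.00192 = 72917 J

72917 J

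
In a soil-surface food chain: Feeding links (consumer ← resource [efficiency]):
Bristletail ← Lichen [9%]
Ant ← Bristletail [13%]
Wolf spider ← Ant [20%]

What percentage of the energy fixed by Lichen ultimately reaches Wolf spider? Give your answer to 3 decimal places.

0.234%

Product of link efficiencies: 0.09 × 0.13 × 0.2 = 0.00234
As a percentage: 0.00234 × 100 = 0.234%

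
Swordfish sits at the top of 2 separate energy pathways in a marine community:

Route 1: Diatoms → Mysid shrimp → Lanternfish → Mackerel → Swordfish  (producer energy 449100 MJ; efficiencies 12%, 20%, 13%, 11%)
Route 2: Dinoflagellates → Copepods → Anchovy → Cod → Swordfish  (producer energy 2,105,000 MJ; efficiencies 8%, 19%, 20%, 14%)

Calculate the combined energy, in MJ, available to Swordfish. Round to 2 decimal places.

1050.02 MJ

Route 1: 449100 × 0.12 × 0.2 × 0.13 × 0.11 = 154.13112 MJ
Route 2: 2105000 × 0.08 × 0.19 × 0.2 × 0.14 = 895.888 MJ
Total at Swordfish: 154.13112 + 895.888 = 1050.01912 MJ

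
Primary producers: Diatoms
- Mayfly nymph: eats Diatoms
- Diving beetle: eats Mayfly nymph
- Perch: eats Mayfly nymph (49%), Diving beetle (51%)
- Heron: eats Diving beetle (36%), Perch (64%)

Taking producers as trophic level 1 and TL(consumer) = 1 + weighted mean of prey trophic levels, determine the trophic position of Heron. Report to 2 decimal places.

Mayfly nymph: 1 + 1 = 2
Diving beetle: 1 + 2 = 3
Perch: 1 + (0.49×2 + 0.51×3) = 3.51
Heron: 1 + (0.36×3 + 0.64×3.51) = 4.3264

4.33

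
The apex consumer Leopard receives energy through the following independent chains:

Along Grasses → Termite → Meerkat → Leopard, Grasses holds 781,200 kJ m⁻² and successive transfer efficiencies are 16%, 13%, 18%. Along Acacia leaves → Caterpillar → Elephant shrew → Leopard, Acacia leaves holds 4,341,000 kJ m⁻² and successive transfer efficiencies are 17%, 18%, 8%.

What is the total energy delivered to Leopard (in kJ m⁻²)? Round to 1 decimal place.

13551.6 kJ m⁻²

Via Grasses: 781200 × 0.16 × 0.13 × 0.18 = 2924.8128 kJ m⁻²
Via Acacia leaves: 4341000 × 0.17 × 0.18 × 0.08 = 10626.768 kJ m⁻²
Total at Leopard: 2924.8128 + 10626.768 = 13551.5808 kJ m⁻²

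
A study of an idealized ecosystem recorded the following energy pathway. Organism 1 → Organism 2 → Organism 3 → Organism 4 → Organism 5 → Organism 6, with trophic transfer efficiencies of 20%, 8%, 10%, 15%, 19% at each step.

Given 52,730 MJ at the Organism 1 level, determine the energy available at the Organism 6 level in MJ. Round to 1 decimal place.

2.4 MJ

Organism 2: 52730 × 0.2 = 10546 MJ
Organism 3: 10546 × 0.08 = 843.68 MJ
Organism 4: 843.68 × 0.1 = 84.368 MJ
Organism 5: 84.368 × 0.15 = 12.6552 MJ
Organism 6: 12.6552 × 0.19 = 2.404488 MJ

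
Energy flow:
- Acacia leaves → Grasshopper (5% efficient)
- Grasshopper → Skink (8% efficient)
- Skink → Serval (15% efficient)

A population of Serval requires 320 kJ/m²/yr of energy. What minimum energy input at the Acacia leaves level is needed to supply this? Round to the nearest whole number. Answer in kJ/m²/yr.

Cumulative transfer efficiency: 0.05 × 0.08 × 0.15 = 0.0006
Acacia leaves energy = 320 / 0.0006 = 533333 kJ/m²/yr

533333 kJ/m²/yr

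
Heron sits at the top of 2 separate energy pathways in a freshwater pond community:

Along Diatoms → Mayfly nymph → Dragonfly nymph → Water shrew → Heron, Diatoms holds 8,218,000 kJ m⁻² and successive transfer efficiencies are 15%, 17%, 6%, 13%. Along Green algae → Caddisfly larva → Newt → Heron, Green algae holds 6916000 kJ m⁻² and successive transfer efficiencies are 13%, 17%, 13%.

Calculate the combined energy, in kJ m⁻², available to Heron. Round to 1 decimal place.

21504.2 kJ m⁻²

Via Diatoms: 8218000 × 0.15 × 0.17 × 0.06 × 0.13 = 1634.5602 kJ m⁻²
Via Green algae: 6916000 × 0.13 × 0.17 × 0.13 = 19869.668 kJ m⁻²
Total at Heron: 1634.5602 + 19869.668 = 21504.2282 kJ m⁻²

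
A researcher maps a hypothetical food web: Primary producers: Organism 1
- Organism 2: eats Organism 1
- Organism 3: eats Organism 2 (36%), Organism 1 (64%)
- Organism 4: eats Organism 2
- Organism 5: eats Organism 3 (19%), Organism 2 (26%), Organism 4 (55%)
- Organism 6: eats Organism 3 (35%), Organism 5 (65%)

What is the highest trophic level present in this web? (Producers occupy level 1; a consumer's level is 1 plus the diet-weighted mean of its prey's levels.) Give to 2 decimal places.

4.18

Organism 2: 1 + 1 = 2
Organism 3: 1 + (0.36×2 + 0.64×1) = 2.36
Organism 4: 1 + 2 = 3
Organism 5: 1 + (0.19×2.36 + 0.26×2 + 0.55×3) = 3.6184
Organism 6: 1 + (0.35×2.36 + 0.65×3.6184) = 4.17796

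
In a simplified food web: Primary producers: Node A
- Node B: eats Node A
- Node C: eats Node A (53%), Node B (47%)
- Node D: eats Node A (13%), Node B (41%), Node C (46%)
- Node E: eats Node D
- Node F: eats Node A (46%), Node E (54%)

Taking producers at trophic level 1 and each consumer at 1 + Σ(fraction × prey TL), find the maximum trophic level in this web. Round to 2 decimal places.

4.09

Node B: 1 + 1 = 2
Node C: 1 + (0.53×1 + 0.47×2) = 2.47
Node D: 1 + (0.13×1 + 0.41×2 + 0.46×2.47) = 3.0862
Node E: 1 + 3.0862 = 4.0862
Node F: 1 + (0.46×1 + 0.54×4.0862) = 3.666548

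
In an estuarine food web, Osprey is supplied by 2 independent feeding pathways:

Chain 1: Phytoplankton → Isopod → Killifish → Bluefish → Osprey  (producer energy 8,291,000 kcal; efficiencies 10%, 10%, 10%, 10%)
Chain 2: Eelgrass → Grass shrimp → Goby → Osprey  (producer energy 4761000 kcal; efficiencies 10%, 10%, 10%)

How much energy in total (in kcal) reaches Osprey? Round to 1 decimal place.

5590.1 kcal

Chain 1: 8291000 × 0.1 × 0.1 × 0.1 × 0.1 = 829.1 kcal
Chain 2: 4761000 × 0.1 × 0.1 × 0.1 = 4761 kcal
Total at Osprey: 829.1 + 4761 = 5590.1 kcal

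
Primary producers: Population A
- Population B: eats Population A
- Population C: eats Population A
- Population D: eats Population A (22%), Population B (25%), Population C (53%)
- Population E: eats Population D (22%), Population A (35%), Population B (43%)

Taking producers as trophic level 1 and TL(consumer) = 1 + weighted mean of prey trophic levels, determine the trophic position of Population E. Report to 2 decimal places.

Population B: 1 + 1 = 2
Population C: 1 + 1 = 2
Population D: 1 + (0.22×1 + 0.25×2 + 0.53×2) = 2.78
Population E: 1 + (0.22×2.78 + 0.35×1 + 0.43×2) = 2.8216

2.82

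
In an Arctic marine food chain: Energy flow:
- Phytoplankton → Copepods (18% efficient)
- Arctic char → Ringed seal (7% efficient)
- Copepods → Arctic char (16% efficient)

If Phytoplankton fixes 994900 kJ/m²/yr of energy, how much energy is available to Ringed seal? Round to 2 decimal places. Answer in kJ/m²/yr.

2005.72 kJ/m²/yr

Copepods: 994900 × 0.18 = 179082 kJ/m²/yr
Arctic char: 179082 × 0.16 = 28653.12 kJ/m²/yr
Ringed seal: 28653.12 × 0.07 = 2005.7184 kJ/m²/yr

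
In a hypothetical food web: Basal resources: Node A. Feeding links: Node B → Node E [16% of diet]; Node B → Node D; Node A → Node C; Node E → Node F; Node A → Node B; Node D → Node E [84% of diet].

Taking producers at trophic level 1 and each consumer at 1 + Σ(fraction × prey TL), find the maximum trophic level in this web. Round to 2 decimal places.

4.84

Node B: 1 + 1 = 2
Node C: 1 + 1 = 2
Node D: 1 + 2 = 3
Node E: 1 + (0.16×2 + 0.84×3) = 3.84
Node F: 1 + 3.84 = 4.84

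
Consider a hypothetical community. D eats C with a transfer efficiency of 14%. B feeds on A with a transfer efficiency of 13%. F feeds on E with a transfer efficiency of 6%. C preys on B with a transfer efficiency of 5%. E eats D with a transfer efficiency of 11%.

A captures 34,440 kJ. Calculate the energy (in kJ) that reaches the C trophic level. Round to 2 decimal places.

B: 34440 × 0.13 = 4477.2 kJ
C: 4477.2 × 0.05 = 223.86 kJ

223.86 kJ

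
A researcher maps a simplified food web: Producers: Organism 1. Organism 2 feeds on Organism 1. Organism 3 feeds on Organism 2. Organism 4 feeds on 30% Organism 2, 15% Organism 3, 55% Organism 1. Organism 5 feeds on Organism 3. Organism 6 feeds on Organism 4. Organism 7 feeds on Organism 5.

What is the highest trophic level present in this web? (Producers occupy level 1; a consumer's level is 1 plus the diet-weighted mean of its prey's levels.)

Organism 2: 1 + 1 = 2
Organism 3: 1 + 2 = 3
Organism 4: 1 + (0.3×2 + 0.15×3 + 0.55×1) = 2.6
Organism 5: 1 + 3 = 4
Organism 6: 1 + 2.6 = 3.6
Organism 7: 1 + 4 = 5

5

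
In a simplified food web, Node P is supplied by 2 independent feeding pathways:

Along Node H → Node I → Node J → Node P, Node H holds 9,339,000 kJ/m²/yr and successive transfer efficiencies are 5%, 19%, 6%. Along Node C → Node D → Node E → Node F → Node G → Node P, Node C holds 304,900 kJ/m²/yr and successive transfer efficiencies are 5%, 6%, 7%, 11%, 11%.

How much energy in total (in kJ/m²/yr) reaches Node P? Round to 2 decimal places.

5324.00 kJ/m²/yr

Via Node H: 9339000 × 0.05 × 0.19 × 0.06 = 5323.23 kJ/m²/yr
Via Node C: 304900 × 0.05 × 0.06 × 0.07 × 0.11 × 0.11 = 0.7747509 kJ/m²/yr
Total at Node P: 5323.23 + 0.7747509 = 5324.0047509 kJ/m²/yr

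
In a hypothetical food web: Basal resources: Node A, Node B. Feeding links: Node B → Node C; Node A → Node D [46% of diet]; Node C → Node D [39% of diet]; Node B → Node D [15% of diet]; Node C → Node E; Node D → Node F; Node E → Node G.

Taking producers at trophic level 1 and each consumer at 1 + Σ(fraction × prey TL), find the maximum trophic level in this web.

Node C: 1 + 1 = 2
Node D: 1 + (0.46×1 + 0.39×2 + 0.15×1) = 2.39
Node E: 1 + 2 = 3
Node F: 1 + 2.39 = 3.39
Node G: 1 + 3 = 4

4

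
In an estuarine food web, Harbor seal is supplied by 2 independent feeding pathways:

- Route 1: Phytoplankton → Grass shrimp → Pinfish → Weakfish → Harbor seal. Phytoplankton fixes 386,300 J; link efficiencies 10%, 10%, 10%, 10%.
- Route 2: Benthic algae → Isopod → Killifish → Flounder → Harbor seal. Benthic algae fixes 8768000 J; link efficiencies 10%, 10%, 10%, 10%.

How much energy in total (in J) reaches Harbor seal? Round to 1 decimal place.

915.4 J

Route 1: 386300 × 0.1 × 0.1 × 0.1 × 0.1 = 38.63 J
Route 2: 8768000 × 0.1 × 0.1 × 0.1 × 0.1 = 876.8 J
Total at Harbor seal: 38.63 + 876.8 = 915.43 J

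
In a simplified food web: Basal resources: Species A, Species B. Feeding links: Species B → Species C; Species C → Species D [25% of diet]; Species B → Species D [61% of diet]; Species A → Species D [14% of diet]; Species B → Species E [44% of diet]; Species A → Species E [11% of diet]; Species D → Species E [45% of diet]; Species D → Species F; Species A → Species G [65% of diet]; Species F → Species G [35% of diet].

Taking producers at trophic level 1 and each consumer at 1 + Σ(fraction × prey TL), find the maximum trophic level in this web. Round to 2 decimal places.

3.25

Species C: 1 + 1 = 2
Species D: 1 + (0.25×2 + 0.61×1 + 0.14×1) = 2.25
Species E: 1 + (0.44×1 + 0.11×1 + 0.45×2.25) = 2.5625
Species F: 1 + 2.25 = 3.25
Species G: 1 + (0.65×1 + 0.35×3.25) = 2.7875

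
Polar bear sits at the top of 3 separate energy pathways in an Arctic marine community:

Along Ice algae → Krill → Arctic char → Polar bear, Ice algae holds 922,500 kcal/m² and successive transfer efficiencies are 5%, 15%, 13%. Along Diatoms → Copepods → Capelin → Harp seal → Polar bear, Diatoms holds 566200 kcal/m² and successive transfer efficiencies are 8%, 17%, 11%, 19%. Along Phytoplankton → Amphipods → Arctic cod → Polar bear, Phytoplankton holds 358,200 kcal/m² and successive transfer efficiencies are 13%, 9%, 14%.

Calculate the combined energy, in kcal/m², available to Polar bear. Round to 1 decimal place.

Via Ice algae: 922500 × 0.05 × 0.15 × 0.13 = 899.4375 kcal/m²
Via Diatoms: 566200 × 0.08 × 0.17 × 0.11 × 0.19 = 160.936688 kcal/m²
Via Phytoplankton: 358200 × 0.13 × 0.09 × 0.14 = 586.7316 kcal/m²
Total at Polar bear: 899.4375 + 160.936688 + 586.7316 = 1647.105788 kcal/m²

1647.1 kcal/m²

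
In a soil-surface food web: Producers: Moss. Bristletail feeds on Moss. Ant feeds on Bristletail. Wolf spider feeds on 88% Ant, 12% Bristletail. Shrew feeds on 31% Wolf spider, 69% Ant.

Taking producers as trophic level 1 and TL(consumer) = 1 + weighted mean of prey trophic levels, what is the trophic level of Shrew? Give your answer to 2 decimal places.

Bristletail: 1 + 1 = 2
Ant: 1 + 2 = 3
Wolf spider: 1 + (0.88×3 + 0.12×2) = 3.88
Shrew: 1 + (0.31×3.88 + 0.69×3) = 4.2728

4.27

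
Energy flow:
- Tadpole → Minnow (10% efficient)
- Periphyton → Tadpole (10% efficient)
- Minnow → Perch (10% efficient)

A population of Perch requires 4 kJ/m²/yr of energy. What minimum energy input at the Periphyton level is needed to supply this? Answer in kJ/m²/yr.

Cumulative transfer efficiency: 0.1 × 0.1 × 0.1 = 0.001
Periphyton energy = 4 / 0.001 = 4000 kJ/m²/yr

4000 kJ/m²/yr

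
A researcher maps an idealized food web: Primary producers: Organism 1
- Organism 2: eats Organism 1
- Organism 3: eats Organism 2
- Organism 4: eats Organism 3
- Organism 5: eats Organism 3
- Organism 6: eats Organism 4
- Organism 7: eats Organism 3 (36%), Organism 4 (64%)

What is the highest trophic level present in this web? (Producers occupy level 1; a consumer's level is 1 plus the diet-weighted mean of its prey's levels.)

5

Organism 2: 1 + 1 = 2
Organism 3: 1 + 2 = 3
Organism 4: 1 + 3 = 4
Organism 5: 1 + 3 = 4
Organism 6: 1 + 4 = 5
Organism 7: 1 + (0.36×3 + 0.64×4) = 4.64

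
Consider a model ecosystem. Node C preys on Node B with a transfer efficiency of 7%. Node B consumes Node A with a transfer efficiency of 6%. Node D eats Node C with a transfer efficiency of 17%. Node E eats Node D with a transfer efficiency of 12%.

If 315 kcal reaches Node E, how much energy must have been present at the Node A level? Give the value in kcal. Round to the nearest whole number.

3676471 kcal

Cumulative transfer efficiency: 0.06 × 0.07 × 0.17 × 0.12 = 0.00008568
Node A energy = 315 / 0.00008568 = 3676471 kcal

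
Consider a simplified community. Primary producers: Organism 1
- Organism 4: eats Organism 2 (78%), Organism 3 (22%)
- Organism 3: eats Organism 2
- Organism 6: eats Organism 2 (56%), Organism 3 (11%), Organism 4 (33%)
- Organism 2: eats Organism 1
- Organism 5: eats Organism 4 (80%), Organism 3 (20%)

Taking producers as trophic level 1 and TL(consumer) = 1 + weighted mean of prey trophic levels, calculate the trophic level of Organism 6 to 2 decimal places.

3.51

Organism 2: 1 + 1 = 2
Organism 3: 1 + 2 = 3
Organism 4: 1 + (0.78×2 + 0.22×3) = 3.22
Organism 5: 1 + (0.8×3.22 + 0.2×3) = 4.176
Organism 6: 1 + (0.56×2 + 0.11×3 + 0.33×3.22) = 3.5126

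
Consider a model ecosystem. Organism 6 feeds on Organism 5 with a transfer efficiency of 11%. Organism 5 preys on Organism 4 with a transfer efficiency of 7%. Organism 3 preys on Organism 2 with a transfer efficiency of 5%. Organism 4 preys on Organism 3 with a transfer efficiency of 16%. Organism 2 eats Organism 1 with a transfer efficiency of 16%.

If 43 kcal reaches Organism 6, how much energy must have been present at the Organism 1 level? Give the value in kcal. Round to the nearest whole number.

4362825 kcal

Cumulative transfer efficiency: 0.16 × 0.05 × 0.16 × 0.07 × 0.11 = 0.000009856
Organism 1 energy = 43 / 0.000009856 = 4362825 kcal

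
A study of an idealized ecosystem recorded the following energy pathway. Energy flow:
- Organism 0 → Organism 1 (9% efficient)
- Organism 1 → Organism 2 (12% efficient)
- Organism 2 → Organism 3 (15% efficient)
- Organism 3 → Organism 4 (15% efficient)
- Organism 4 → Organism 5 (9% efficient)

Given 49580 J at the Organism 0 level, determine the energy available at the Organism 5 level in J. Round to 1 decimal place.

1.1 J

Organism 1: 49580 × 0.09 = 4462.2 J
Organism 2: 4462.2 × 0.12 = 535.464 J
Organism 3: 535.464 × 0.15 = 80.3196 J
Organism 4: 80.3196 × 0.15 = 12.04794 J
Organism 5: 12.04794 × 0.09 = 1.0843146 J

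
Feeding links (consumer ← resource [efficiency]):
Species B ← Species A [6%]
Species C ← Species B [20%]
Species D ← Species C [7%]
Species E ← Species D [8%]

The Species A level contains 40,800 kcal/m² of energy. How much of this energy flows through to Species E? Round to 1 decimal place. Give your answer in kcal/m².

2.7 kcal/m²

Species B: 40800 × 0.06 = 2448 kcal/m²
Species C: 2448 × 0.2 = 489.6 kcal/m²
Species D: 489.6 × 0.07 = 34.272 kcal/m²
Species E: 34.272 × 0.08 = 2.74176 kcal/m²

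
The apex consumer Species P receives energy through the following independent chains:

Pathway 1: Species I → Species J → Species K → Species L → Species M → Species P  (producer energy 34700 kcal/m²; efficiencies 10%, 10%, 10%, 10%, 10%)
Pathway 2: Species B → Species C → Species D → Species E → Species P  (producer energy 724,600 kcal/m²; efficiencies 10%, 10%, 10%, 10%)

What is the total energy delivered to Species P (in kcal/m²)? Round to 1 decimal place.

72.8 kcal/m²

Pathway 1: 34700 × 0.1 × 0.1 × 0.1 × 0.1 × 0.1 = 0.347 kcal/m²
Pathway 2: 724600 × 0.1 × 0.1 × 0.1 × 0.1 = 72.46 kcal/m²
Total at Species P: 0.347 + 72.46 = 72.807 kcal/m²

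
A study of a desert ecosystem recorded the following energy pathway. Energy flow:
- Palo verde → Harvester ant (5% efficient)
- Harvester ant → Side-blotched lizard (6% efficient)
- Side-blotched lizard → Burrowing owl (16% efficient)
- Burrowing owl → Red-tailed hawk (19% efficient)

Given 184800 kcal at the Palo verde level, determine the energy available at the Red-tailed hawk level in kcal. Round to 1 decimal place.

16.9 kcal

Harvester ant: 184800 × 0.05 = 9240 kcal
Side-blotched lizard: 9240 × 0.06 = 554.4 kcal
Burrowing owl: 554.4 × 0.16 = 88.704 kcal
Red-tailed hawk: 88.704 × 0.19 = 16.85376 kcal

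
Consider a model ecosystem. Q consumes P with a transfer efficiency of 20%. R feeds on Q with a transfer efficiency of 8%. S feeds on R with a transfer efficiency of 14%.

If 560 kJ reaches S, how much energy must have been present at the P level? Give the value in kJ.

250000 kJ

Cumulative transfer efficiency: 0.2 × 0.08 × 0.14 = 0.00224
P energy = 560 / 0.00224 = 250000 kJ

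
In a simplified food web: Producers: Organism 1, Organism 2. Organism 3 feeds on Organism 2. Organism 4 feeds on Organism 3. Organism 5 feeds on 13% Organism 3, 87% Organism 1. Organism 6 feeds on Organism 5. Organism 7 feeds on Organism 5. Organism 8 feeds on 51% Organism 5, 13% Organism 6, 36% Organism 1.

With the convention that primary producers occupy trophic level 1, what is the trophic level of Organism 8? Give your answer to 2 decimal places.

2.85

Organism 3: 1 + 1 = 2
Organism 4: 1 + 2 = 3
Organism 5: 1 + (0.13×2 + 0.87×1) = 2.13
Organism 6: 1 + 2.13 = 3.13
Organism 7: 1 + 2.13 = 3.13
Organism 8: 1 + (0.51×2.13 + 0.13×3.13 + 0.36×1) = 2.8532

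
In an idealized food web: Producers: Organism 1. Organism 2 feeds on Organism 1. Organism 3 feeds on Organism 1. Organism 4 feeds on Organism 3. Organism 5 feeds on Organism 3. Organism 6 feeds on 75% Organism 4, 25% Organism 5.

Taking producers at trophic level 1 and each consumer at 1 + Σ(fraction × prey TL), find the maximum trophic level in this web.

4

Organism 2: 1 + 1 = 2
Organism 3: 1 + 1 = 2
Organism 4: 1 + 2 = 3
Organism 5: 1 + 2 = 3
Organism 6: 1 + (0.75×3 + 0.25×3) = 4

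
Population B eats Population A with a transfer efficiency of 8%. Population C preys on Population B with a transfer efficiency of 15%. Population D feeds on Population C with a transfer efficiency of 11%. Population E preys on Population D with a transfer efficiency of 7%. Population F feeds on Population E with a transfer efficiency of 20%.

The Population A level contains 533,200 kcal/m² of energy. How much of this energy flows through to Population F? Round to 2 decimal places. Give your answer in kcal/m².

Population B: 533200 × 0.08 = 42656 kcal/m²
Population C: 42656 × 0.15 = 6398.4 kcal/m²
Population D: 6398.4 × 0.11 = 703.824 kcal/m²
Population E: 703.824 × 0.07 = 49.26768 kcal/m²
Population F: 49.26768 × 0.2 = 9.853536 kcal/m²

9.85 kcal/m²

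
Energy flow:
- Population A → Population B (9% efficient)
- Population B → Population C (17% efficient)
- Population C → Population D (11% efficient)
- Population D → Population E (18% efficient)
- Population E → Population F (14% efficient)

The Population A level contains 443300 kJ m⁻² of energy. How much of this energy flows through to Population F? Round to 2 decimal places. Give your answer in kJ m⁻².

Population B: 443300 × 0.09 = 39897 kJ m⁻²
Population C: 39897 × 0.17 = 6782.49 kJ m⁻²
Population D: 6782.49 × 0.11 = 746.0739 kJ m⁻²
Population E: 746.0739 × 0.18 = 134.293302 kJ m⁻²
Population F: 134.293302 × 0.14 = 18.80106228 kJ m⁻²

18.80 kJ m⁻²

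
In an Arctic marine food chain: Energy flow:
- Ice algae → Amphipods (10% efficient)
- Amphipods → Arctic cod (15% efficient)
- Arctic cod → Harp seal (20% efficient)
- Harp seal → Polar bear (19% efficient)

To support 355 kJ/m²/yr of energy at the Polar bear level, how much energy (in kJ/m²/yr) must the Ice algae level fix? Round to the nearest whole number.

Cumulative transfer efficiency: 0.1 × 0.15 × 0.2 × 0.19 = 0.00057
Ice algae energy = 355 / 0.00057 = 622807 kJ/m²/yr

622807 kJ/m²/yr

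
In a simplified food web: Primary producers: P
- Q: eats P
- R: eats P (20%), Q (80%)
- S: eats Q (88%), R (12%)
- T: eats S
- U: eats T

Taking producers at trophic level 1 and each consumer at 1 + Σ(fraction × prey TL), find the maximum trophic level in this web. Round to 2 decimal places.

Q: 1 + 1 = 2
R: 1 + (0.2×1 + 0.8×2) = 2.8
S: 1 + (0.88×2 + 0.12×2.8) = 3.096
T: 1 + 3.096 = 4.096
U: 1 + 4.096 = 5.096

5.10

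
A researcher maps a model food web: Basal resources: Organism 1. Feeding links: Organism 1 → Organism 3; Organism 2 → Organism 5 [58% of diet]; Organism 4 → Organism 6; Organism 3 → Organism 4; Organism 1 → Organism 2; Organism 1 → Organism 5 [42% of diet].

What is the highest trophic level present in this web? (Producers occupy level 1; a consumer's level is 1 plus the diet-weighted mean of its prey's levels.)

4

Organism 2: 1 + 1 = 2
Organism 3: 1 + 1 = 2
Organism 4: 1 + 2 = 3
Organism 5: 1 + (0.58×2 + 0.42×1) = 2.58
Organism 6: 1 + 3 = 4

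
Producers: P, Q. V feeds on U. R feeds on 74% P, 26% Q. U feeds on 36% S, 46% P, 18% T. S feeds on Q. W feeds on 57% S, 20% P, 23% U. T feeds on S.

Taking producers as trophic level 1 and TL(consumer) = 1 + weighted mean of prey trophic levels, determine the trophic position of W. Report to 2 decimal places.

2.97

R: 1 + (0.74×1 + 0.26×1) = 2
S: 1 + 1 = 2
T: 1 + 2 = 3
U: 1 + (0.36×2 + 0.46×1 + 0.18×3) = 2.72
V: 1 + 2.72 = 3.72
W: 1 + (0.57×2 + 0.2×1 + 0.23×2.72) = 2.9656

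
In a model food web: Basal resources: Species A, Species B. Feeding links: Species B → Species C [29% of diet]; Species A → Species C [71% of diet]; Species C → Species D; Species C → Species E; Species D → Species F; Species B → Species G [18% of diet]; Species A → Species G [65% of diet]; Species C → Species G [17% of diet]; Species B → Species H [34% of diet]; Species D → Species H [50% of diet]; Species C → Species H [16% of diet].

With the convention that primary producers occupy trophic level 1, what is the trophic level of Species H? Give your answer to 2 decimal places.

Species C: 1 + (0.29×1 + 0.71×1) = 2
Species D: 1 + 2 = 3
Species E: 1 + 2 = 3
Species F: 1 + 3 = 4
Species G: 1 + (0.18×1 + 0.65×1 + 0.17×2) = 2.17
Species H: 1 + (0.34×1 + 0.5×3 + 0.16×2) = 3.16

3.16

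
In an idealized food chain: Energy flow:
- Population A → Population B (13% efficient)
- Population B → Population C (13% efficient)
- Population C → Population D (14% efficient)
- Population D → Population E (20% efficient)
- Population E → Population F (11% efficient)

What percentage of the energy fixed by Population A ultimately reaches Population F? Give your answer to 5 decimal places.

Product of link efficiencies: 0.13 × 0.13 × 0.14 × 0.2 × 0.11 = 0.000052052
As a percentage: 0.000052052 × 100 = 0.00521%

0.00521%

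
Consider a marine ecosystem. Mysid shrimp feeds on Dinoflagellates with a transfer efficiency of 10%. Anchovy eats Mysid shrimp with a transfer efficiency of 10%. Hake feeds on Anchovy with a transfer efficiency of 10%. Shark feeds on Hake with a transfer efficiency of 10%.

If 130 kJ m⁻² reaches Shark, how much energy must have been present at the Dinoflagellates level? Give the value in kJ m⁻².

Cumulative transfer efficiency: 0.1 × 0.1 × 0.1 × 0.1 = 0.0001
Dinoflagellates energy = 130 / 0.0001 = 1300000 kJ m⁻²

1300000 kJ m⁻²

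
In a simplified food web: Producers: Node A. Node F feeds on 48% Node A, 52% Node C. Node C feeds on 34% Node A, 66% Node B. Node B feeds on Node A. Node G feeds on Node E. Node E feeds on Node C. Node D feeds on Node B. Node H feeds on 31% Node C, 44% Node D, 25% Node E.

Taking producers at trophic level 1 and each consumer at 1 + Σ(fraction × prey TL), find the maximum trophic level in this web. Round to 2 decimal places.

4.66

Node B: 1 + 1 = 2
Node C: 1 + (0.34×1 + 0.66×2) = 2.66
Node D: 1 + 2 = 3
Node E: 1 + 2.66 = 3.66
Node F: 1 + (0.48×1 + 0.52×2.66) = 2.8632
Node G: 1 + 3.66 = 4.66
Node H: 1 + (0.31×2.66 + 0.44×3 + 0.25×3.66) = 4.0596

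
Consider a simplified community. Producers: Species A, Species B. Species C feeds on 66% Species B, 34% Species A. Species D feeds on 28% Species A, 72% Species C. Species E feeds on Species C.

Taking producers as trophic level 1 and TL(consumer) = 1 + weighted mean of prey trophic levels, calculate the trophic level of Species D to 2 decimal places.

2.72

Species C: 1 + (0.66×1 + 0.34×1) = 2
Species D: 1 + (0.28×1 + 0.72×2) = 2.72
Species E: 1 + 2 = 3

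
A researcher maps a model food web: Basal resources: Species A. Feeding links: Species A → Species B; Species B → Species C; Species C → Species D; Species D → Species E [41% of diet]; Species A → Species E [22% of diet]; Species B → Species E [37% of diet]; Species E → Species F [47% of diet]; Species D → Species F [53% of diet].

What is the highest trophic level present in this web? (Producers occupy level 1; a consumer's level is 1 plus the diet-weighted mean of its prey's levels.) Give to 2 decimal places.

4.81

Species B: 1 + 1 = 2
Species C: 1 + 2 = 3
Species D: 1 + 3 = 4
Species E: 1 + (0.41×4 + 0.22×1 + 0.37×2) = 3.6
Species F: 1 + (0.47×3.6 + 0.53×4) = 4.812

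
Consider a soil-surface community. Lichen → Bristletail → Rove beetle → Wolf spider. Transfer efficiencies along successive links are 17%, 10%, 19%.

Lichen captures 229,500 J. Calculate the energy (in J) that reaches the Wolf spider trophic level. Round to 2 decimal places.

Bristletail: 229500 × 0.17 = 39015 J
Rove beetle: 39015 × 0.1 = 3901.5 J
Wolf spider: 3901.5 × 0.19 = 741.285 J

741.29 J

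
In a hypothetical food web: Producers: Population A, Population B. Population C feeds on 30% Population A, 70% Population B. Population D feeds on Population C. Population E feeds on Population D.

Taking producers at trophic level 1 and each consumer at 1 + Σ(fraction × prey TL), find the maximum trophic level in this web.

4

Population C: 1 + (0.3×1 + 0.7×1) = 2
Population D: 1 + 2 = 3
Population E: 1 + 3 = 4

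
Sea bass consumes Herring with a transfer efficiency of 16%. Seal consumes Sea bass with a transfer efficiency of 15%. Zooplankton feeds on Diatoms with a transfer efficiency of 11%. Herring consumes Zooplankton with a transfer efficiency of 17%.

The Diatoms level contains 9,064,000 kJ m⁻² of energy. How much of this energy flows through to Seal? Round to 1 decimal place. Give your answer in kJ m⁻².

Zooplankton: 9064000 × 0.11 = 997040 kJ m⁻²
Herring: 997040 × 0.17 = 169496.8 kJ m⁻²
Sea bass: 169496.8 × 0.16 = 27119.488 kJ m⁻²
Seal: 27119.488 × 0.15 = 4067.9232 kJ m⁻²

4067.9 kJ m⁻²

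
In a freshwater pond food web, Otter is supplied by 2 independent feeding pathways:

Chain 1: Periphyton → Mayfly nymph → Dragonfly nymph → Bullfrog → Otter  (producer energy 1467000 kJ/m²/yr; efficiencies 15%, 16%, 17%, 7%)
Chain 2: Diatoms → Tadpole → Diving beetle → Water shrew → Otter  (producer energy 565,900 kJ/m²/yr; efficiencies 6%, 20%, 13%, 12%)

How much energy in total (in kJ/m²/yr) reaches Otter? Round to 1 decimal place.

524.9 kJ/m²/yr

Chain 1: 1467000 × 0.15 × 0.16 × 0.17 × 0.07 = 418.9752 kJ/m²/yr
Chain 2: 565900 × 0.06 × 0.2 × 0.13 × 0.12 = 105.93648 kJ/m²/yr
Total at Otter: 418.9752 + 105.93648 = 524.91168 kJ/m²/yr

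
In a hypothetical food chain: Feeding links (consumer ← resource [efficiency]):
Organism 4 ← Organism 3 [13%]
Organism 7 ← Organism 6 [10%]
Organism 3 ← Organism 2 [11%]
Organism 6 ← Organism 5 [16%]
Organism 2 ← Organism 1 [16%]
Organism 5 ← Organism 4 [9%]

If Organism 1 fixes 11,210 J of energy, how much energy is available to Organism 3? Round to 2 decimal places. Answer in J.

Organism 2: 11210 × 0.16 = 1793.6 J
Organism 3: 1793.6 × 0.11 = 197.296 J

197.30 J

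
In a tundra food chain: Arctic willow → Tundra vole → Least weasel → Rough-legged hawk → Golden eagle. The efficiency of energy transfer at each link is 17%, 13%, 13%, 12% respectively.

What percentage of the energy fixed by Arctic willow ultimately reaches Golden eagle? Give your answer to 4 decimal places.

0.0345%

Product of link efficiencies: 0.17 × 0.13 × 0.13 × 0.12 = 0.00034476
As a percentage: 0.00034476 × 100 = 0.0345%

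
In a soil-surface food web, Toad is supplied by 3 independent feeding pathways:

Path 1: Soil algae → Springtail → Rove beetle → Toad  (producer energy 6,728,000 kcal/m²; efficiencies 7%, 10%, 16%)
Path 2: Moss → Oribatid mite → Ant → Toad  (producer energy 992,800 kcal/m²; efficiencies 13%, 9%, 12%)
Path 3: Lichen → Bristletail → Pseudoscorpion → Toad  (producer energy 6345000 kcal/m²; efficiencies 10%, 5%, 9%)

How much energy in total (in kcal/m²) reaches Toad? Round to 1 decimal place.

11784.5 kcal/m²

Path 1: 6728000 × 0.07 × 0.1 × 0.16 = 7535.36 kcal/m²
Path 2: 992800 × 0.13 × 0.09 × 0.12 = 1393.8912 kcal/m²
Path 3: 6345000 × 0.1 × 0.05 × 0.09 = 2855.25 kcal/m²
Total at Toad: 7535.36 + 1393.8912 + 2855.25 = 11784.5012 kcal/m²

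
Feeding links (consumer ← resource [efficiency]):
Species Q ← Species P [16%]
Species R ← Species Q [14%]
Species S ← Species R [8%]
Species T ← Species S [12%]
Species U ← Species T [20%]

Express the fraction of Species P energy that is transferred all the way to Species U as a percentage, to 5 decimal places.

0.00430%

Product of link efficiencies: 0.16 × 0.14 × 0.08 × 0.12 × 0.2 = 0.000043008
As a percentage: 0.000043008 × 100 = 0.00430%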